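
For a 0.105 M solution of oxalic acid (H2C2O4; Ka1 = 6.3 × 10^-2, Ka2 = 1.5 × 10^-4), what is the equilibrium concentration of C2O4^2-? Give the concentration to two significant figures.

First ionization gives [H+] ≈ [HC2O4-] = 5.57 × 10^-2 M.
Second step: Ka2 = [H+][C2O4^2-]/[HC2O4-] ≈ [C2O4^2-] (since [H+] ≈ [HC2O4-]).
So [C2O4^2-] ≈ Ka2.

1.5 × 10^-4 M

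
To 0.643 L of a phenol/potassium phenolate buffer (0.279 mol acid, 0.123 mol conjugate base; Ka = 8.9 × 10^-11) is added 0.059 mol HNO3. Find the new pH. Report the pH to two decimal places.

pH = 9.33

Added H+ converts C6H5O- to C6H5OH: C6H5OH → 0.338 mol, C6H5O- → 0.064 mol.
pKa = −log(8.9 × 10^-11) = 10.051
Henderson–Hasselbalch with mole ratio 0.064/0.338: pH = 10.051 + (-0.723)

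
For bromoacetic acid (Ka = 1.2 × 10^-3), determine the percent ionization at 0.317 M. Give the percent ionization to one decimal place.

6.0%

BrCH2COOH ⇌ BrCH2COO- + H+; let x = [H+] at equilibrium.
Solve x² + 0.0012x − 0.00038 = 0 → x = 1.89 × 10^-2 M
Fraction ionized = 1.89 × 10^-2 / 0.317 = 0.0596 → 6.0%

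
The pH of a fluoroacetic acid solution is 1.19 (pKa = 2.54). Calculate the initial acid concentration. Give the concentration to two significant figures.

C₀ = 1.5 M

[H+] = 10^(-1.19) = 6.46 × 10^-2 M = x
Ka = 10^(−2.54) = 2.88 × 10^-3
Ka = x²/(C₀ − x) ⇒ C₀ = x + x²/Ka
C₀ = 6.46 × 10^-2 + (6.46 × 10^-2)²/(2.88 × 10^-3) = 1.51 M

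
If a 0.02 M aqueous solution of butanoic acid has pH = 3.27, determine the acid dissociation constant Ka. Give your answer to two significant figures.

[H+] = 10^(-3.27) = 5.37 × 10^-4 M
At equilibrium [HA] = 0.02 − 5.37 × 10^-4 = 1.95 × 10^-2 M
Ka = [H+][A-]/[HA] = (5.37 × 10^-4)² / 1.95 × 10^-2 = 1.5 × 10^-5

Ka = 1.5 × 10^-5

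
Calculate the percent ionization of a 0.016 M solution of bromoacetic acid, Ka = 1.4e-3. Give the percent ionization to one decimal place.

25.5%

BrCH2COOH ⇌ BrCH2COO- + H+; let x = [H+] at equilibrium.
Ka = x²/(C₀ − x); solving the quadratic gives x = 4.08 × 10^-3 M.
Fraction ionized = 4.08 × 10^-3 / 0.016 = 0.2550 → 25.5%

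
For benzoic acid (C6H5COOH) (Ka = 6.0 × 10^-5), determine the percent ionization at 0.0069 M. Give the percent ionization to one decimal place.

8.9%

C6H5COOH ⇌ C6H5COO- + H+; let x = [H+] at equilibrium.
Solve x² + 6e-05x − 4.14e-07 = 0 → x = 6.14 × 10^-4 M
Fraction ionized = 6.14 × 10^-4 / 0.0069 = 0.0890 → 8.9%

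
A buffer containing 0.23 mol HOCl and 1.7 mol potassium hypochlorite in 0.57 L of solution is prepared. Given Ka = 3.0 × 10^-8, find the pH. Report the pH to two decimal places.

pH = 8.39

pKa = −log(3.0 × 10^-8) = 7.523
Using pH = pKa + log([base]/[acid]) with [base]/[acid] = 1.7/0.23:
pH = 7.523 + (+0.869) = 8.39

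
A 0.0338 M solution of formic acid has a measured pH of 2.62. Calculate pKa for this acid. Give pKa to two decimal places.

[H+] = 10^(-2.62) = 2.40 × 10^-3 M
At equilibrium [HA] = 0.0338 − 2.40 × 10^-3 = 3.14 × 10^-2 M
Ka = [H+][A-]/[HA] = (2.40 × 10^-3)² / 3.14 × 10^-2 = 1.83 × 10^-4
pKa = -log(1.83 × 10^-4) = 3.74

pKa = 3.74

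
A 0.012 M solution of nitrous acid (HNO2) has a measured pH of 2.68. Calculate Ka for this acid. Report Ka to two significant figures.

[H+] = 10^(-2.68) = 2.09 × 10^-3 M
At equilibrium [HA] = 0.012 − 2.09 × 10^-3 = 9.91 × 10^-3 M
Ka = [H+][A-]/[HA] = (2.09 × 10^-3)² / 9.91 × 10^-3 = 4.4 × 10^-4

Ka = 4.4 × 10^-4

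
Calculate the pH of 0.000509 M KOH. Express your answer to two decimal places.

pH = 10.71

KOH is a strong base; [OH-] = 0.000509 M.
pOH = -log(0.000509) = 3.29
pH = 14.00 - 3.29 = 10.71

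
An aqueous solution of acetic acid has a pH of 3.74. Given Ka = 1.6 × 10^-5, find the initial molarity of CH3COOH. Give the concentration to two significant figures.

[H+] = 10^(-3.74) = 1.82 × 10^-4 M = x
Ka = x²/(C₀ − x) ⇒ C₀ = x + x²/Ka
C₀ = 1.82 × 10^-4 + (1.82 × 10^-4)²/(1.6 × 10^-5) = 2.25 × 10^-3 M

C₀ = 2.3 × 10^-3 M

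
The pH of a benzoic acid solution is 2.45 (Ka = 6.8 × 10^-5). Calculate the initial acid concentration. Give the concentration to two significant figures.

C₀ = 1.9 × 10^-1 M

[H+] = 10^(-2.45) = 3.55 × 10^-3 M = x
Ka = x²/(C₀ − x) ⇒ C₀ = x + x²/Ka
C₀ = 3.55 × 10^-3 + (3.55 × 10^-3)²/(6.8 × 10^-5) = 1.89 × 10^-1 M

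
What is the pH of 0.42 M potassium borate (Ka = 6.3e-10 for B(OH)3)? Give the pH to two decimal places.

pH = 11.41

B(OH)4- is the conjugate base of the weak acid B(OH)3.
Kb = Kw/Ka = 1.0×10^-14 / 6.3 × 10^-10 = 1.59 × 10^-5
From the ICE table, Kb = [OH-]²/(0.42 − [OH-]) = 1.59 × 10^-5.
Neglecting [OH-] in the denominator: [OH-] = √(1.59 × 10^-5 × 0.42) = 2.58 × 10^-3 M
([OH-]/C₀ = 0.62% < 5%, so the approximation holds.)
pOH = 2.59, so pH = 14.00 − pOH = 11.41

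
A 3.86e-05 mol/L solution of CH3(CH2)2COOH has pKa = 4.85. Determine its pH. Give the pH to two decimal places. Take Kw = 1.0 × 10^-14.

CH3(CH2)2COOH ⇌ CH3(CH2)2COO- + H+
Ka = 10^(−4.85) = 1.41 × 10^-5
From the ICE table, Ka = x²/(3.86e-05 − x) = 1.41 × 10^-5.
The 5% rule fails; solving x² + Ka·x − Ka·C₀ = 0 exactly:
x = [−1.41e-05 + √(1.41e-05² + 2.18e-09)]/2 = 1.73 × 10^-5 M
pH = −log(1.73 × 10^-5) = 4.76

pH = 4.76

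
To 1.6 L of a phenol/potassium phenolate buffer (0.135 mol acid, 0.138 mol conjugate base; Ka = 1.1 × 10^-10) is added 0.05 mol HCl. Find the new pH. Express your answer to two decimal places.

After neutralization: n(C6H5OH) = 0.185 mol, n(C6H5O-) = 0.088 mol.
pKa = −log(1.1 × 10^-10) = 9.959
Henderson–Hasselbalch with mole ratio 0.088/0.185: pH = 9.959 + (-0.323)

pH = 9.64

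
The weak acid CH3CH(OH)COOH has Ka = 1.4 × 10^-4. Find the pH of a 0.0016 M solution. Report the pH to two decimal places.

pH = 3.39

CH3CH(OH)COOH ⇌ CH3CH(OH)COO- + H+
Ka = [H+]²/(0.0016 − [H+]) = 1.4 × 10^-4
[H+] is not negligible relative to C₀; solve [H+]² + 0.00014·[H+] − 2.24e-07 = 0.
[H+] = [−0.00014 + √(0.00014² + 8.96e-07)]/2 = 4.08 × 10^-4 M
pH = −log[H+] = −log(4.08 × 10^-4) = 3.39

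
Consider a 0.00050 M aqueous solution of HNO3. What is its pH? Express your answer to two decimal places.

HNO3 is a strong acid and dissociates completely, so [H+] = 0.00050 M.
pH = -log(0.0005) = 3.30

pH = 3.30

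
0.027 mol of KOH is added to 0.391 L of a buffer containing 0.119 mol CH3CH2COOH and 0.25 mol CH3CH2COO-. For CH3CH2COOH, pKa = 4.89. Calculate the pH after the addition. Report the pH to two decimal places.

After neutralization: n(CH3CH2COOH) = 0.092 mol, n(CH3CH2COO-) = 0.277 mol.
pH = pKa + log(n_CH3CH2COO-/n_CH3CH2COOH) = 4.89 + log(0.277/0.092) = 4.89 + (+0.479)

pH = 5.37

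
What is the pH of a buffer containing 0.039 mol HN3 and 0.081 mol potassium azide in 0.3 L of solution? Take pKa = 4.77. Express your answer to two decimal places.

pH = 5.09

Henderson–Hasselbalch: pH = pKa + log([N3-]/[HN3]) = 4.77 + log(0.081/0.039)
pH = 4.77 + (+0.317) = 5.09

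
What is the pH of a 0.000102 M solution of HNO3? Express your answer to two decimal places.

HNO3 is a strong acid and dissociates completely, so [H+] = 0.000102 M.
pH = -log(0.000102) = 3.99

pH = 3.99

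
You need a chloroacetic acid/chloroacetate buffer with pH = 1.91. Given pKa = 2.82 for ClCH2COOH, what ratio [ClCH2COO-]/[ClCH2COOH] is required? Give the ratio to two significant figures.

ratio = 0.12

pH = pKa + log(r) ⇒ log(r) = 1.91 − 2.82 = -0.91
r = [ClCH2COO-]/[ClCH2COOH] = 10^(-0.91) = 0.123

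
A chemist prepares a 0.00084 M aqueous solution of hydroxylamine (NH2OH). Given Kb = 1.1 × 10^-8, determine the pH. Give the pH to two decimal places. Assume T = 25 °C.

NH2OH + H2O ⇌ NH3OH+ + OH-
Kb = [OH-]²/(0.00084 − [OH-]) = 1.1 × 10^-8
Since Kb ≪ C₀, [OH-] ≈ √(Kb·C₀) = 3.04 × 10^-6 M.
pOH = −log(3.04 × 10^-6) = 5.52; pH = 14.00 − 5.52 = 8.48

pH = 8.48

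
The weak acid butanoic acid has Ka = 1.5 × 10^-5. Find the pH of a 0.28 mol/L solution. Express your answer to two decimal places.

CH3(CH2)2COOH ⇌ CH3(CH2)2COO- + H+
From the ICE table, Ka = x²/(0.28 − x) = 1.5 × 10^-5.
Neglecting x in the denominator: x = √(1.5 × 10^-5 × 0.28) = 2.05 × 10^-3 M
pH = −log(2.05 × 10^-3) = 2.69

pH = 2.69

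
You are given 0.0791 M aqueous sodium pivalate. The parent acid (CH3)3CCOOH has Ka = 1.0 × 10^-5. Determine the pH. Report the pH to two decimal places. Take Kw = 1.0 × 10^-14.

pH = 8.95

(CH3)3CCOO- is the conjugate base of the weak acid (CH3)3CCOOH.
Kb = Kw/Ka = 1.0×10^-14 / 1.0 × 10^-5 = 1.00 × 10^-9
From the ICE table, Kb = [OH-]²/(0.0791 − [OH-]) = 1.00 × 10^-9.
Neglecting [OH-] in the denominator: [OH-] = √(1.00 × 10^-9 × 0.0791) = 8.89 × 10^-6 M
Check: 0.011% ionized — well under 5%, approximation valid.
pOH = −log(8.89 × 10^-6) = 5.05; pH = 14.00 − 5.05 = 8.95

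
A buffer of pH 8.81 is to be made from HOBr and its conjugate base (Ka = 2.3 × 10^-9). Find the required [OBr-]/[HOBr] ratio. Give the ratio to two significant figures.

pKa = -log(2.3 × 10^-9) = 8.638
pH = pKa + log(r) ⇒ log(r) = 8.81 − 8.638 = +0.172
r = [OBr-]/[HOBr] = 10^(+0.172) = 1.49

ratio = 1.5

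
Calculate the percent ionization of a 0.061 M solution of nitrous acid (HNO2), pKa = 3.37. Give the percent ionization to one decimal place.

HNO2 ⇌ NO2- + H+; let x = [H+] at equilibrium.
Ka = 10^(−3.37) = 4.27 × 10^-4
Ka = x²/(C₀ − x); solving the quadratic gives x = 4.89 × 10^-3 M.
Fraction ionized = 4.89 × 10^-3 / 0.061 = 0.0802 → 8.0%

8.0%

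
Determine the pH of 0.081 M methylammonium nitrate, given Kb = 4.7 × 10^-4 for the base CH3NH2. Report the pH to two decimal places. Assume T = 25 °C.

pH = 5.88

CH3NH3+ is the conjugate acid of the weak base CH3NH2.
Ka = Kw/Kb = 1.0×10^-14 / 4.7 × 10^-4 = 2.13 × 10^-11
From the ICE table, Ka = [H+]²/(0.081 − [H+]) = 2.13 × 10^-11.
Since Ka ≪ C₀, [H+] ≈ √(Ka·C₀) = 1.31 × 10^-6 M.
Check: 0.0016% ionized — well under 5%, approximation valid.
pH = −log(1.31 × 10^-6) = 5.88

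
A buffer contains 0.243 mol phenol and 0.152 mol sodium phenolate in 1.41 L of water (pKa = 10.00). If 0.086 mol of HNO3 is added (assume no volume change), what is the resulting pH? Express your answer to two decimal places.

pH = 9.30

Added H+ converts C6H5O- to C6H5OH: C6H5OH → 0.329 mol, C6H5O- → 0.066 mol.
pH = pKa + log([A⁻]/[HA]) = 10.00 + log(0.066/0.329) = 10.00 -0.698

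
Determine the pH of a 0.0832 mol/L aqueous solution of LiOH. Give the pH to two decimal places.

pH = 12.92

LiOH is a strong base; [OH-] = 0.0832 M.
pOH = -log(0.0832) = 1.08
pH = 14.00 - 1.08 = 12.92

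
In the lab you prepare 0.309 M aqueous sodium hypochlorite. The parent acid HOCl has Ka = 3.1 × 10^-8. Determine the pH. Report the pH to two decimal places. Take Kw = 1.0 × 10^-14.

OCl- is the conjugate base of the weak acid HOCl.
Kb = Kw/Ka = 1.0×10^-14 / 3.1 × 10^-8 = 3.23 × 10^-7
Kb = x²/(0.309 − x) = 3.23 × 10^-7
Neglecting x in the denominator: x = √(3.23 × 10^-7 × 0.309) = 3.16 × 10^-4 M
pOH = 3.50, so pH = 14.00 − pOH = 10.50

pH = 10.50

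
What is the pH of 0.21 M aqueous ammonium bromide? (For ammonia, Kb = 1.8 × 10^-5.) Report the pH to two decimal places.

pH = 4.97

NH4+ is the conjugate acid of the weak base NH3.
Ka = Kw/Kb = 1.0×10^-14 / 1.8 × 10^-5 = 5.56 × 10^-10
From the ICE table, Ka = x²/(0.21 − x) = 5.56 × 10^-10.
Neglecting x in the denominator: x = √(5.56 × 10^-10 × 0.21) = 1.08 × 10^-5 M
(x/C₀ = 0.0051% < 5%, so the approximation holds.)
pH = −log[H+] = −log(1.08 × 10^-5) = 4.97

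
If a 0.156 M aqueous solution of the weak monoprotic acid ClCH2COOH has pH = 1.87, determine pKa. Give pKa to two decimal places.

[H+] = 10^(-1.87) = 1.35 × 10^-2 M
At equilibrium [HA] = 0.156 − 1.35 × 10^-2 = 1.42 × 10^-1 M
Ka = [H+][A-]/[HA] = (1.35 × 10^-2)² / 1.42 × 10^-1 = 1.28 × 10^-3
pKa = -log(1.28 × 10^-3) = 2.89

pKa = 2.89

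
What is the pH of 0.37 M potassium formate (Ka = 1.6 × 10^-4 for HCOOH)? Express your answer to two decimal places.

pH = 8.68

HCOO- is the conjugate base of the weak acid HCOOH.
Kb = Kw/Ka = 1.0×10^-14 / 1.6 × 10^-4 = 6.25 × 10^-11
Kb = x²/(0.37 − x) = 6.25 × 10^-11
Since Kb ≪ C₀, x ≈ √(Kb·C₀) = 4.81 × 10^-6 M.
Check: 0.0013% ionized — well under 5%, approximation valid.
pOH = −log(4.81 × 10^-6) = 5.32; pH = 14.00 − 5.32 = 8.68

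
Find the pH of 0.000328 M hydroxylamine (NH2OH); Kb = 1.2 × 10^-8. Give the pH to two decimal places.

NH2OH + H2O ⇌ NH3OH+ + OH-
From the ICE table, Kb = x²/(0.000328 − x) = 1.2 × 10^-8.
Since Kb ≪ C₀, x ≈ √(Kb·C₀) = 1.98 × 10^-6 M.
Check: 0.6% ionized — well under 5%, approximation valid.
pOH = 5.70, so pH = 14.00 − pOH = 8.30

pH = 8.30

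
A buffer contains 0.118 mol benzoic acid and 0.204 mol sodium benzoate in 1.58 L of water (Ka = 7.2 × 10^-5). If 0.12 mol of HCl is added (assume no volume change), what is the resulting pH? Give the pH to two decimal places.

Added H+ converts C6H5COO- to C6H5COOH: C6H5COOH → 0.238 mol, C6H5COO- → 0.084 mol.
pKa = −log(7.2 × 10^-5) = 4.143
Henderson–Hasselbalch with mole ratio 0.084/0.238: pH = 4.143 + (-0.452)

pH = 3.69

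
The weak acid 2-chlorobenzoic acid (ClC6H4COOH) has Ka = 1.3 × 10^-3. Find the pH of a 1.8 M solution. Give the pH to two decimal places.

ClC6H4COOH ⇌ ClC6H4COO- + H+
From the ICE table, Ka = x²/(1.8 − x) = 1.3 × 10^-3.
Assume x ≪ 1.8: x ≈ √(1.3 × 10^-3 × 1.8) = 4.84 × 10^-2 M
Check: 2.7% ionized — well under 5%, approximation valid.
pH = −log[H+] = −log(4.84 × 10^-2) = 1.32

pH = 1.32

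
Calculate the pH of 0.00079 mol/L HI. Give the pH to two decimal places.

pH = 3.10

HI is a strong acid and dissociates completely, so [H+] = 0.00079 M.
pH = -log(0.00079) = 3.10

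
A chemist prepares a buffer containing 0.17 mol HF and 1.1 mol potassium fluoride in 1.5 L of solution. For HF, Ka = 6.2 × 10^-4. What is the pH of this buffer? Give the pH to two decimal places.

pKa = −log(6.2 × 10^-4) = 3.208
Henderson–Hasselbalch: pH = pKa + log([F-]/[HF]) = 3.208 + log(1.1/0.17)
pH = 3.208 + (+0.811) = 4.02

pH = 4.02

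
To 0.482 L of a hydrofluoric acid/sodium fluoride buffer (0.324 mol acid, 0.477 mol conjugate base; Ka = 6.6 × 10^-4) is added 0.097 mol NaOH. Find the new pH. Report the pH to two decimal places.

pH = 3.58

OH- converts HF to F-: HF → 0.227 mol, F- → 0.574 mol.
pKa = −log(6.6 × 10^-4) = 3.180
pH = pKa + log([A⁻]/[HA]) = 3.180 + log(0.574/0.227) = 3.180 +0.403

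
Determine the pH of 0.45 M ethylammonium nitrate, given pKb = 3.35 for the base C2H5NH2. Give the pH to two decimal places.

pH = 5.50

C2H5NH3+ is the conjugate acid of the weak base C2H5NH2.
Kb = 10^(−3.35) = 4.47 × 10^-4
Ka = Kw/Kb = 1.0×10^-14 / 4.47 × 10^-4 = 2.24 × 10^-11
From the ICE table, Ka = [H+]²/(0.45 − [H+]) = 2.24 × 10^-11.
Since Ka ≪ C₀, [H+] ≈ √(Ka·C₀) = 3.17 × 10^-6 M.
([H+]/C₀ = 0.00071% < 5%, so the approximation holds.)
pH = −log[H+] = −log(3.17 × 10^-6) = 5.50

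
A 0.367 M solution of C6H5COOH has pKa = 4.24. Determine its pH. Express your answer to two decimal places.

C6H5COOH ⇌ C6H5COO- + H+
Ka = 10^(−4.24) = 5.75 × 10^-5
Ka = [H+]²/(0.367 − [H+]) = 5.75 × 10^-5
Neglecting [H+] in the denominator: [H+] = √(5.75 × 10^-5 × 0.367) = 4.59 × 10^-3 M
pH = −log[H+] = −log(4.59 × 10^-3) = 2.34

pH = 2.34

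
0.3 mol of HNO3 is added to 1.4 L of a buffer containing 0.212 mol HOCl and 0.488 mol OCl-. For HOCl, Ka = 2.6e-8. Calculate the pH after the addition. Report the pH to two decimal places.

pH = 7.15

After neutralization: n(HOCl) = 0.512 mol, n(OCl-) = 0.188 mol.
pKa = −log(2.6 × 10^-8) = 7.585
pH = pKa + log([A⁻]/[HA]) = 7.585 + log(0.188/0.512) = 7.585 -0.435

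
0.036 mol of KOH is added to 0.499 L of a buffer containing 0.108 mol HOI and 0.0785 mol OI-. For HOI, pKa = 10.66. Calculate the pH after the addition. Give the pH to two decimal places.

pH = 10.86

After neutralization: n(HOI) = 0.072 mol, n(OI-) = 0.114 mol.
pH = pKa + log(n_OI-/n_HOI) = 10.66 + log(0.114/0.072) = 10.66 + (+0.200)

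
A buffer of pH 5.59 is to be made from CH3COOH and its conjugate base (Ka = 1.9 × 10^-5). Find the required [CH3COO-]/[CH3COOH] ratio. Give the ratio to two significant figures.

ratio = 7.4

pKa = -log(1.9 × 10^-5) = 4.721
pH = pKa + log(r) ⇒ log(r) = 5.59 − 4.721 = +0.869
r = [CH3COO-]/[CH3COOH] = 10^(+0.869) = 7.4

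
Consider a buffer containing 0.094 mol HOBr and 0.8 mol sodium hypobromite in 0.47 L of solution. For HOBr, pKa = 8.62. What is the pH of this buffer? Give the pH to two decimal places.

Using pH = pKa + log([base]/[acid]) with [base]/[acid] = 0.8/0.094:
pH = 8.62 + (+0.930) = 9.55

pH = 9.55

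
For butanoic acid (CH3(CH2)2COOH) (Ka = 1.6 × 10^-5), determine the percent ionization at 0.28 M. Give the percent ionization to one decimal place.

0.8%

CH3(CH2)2COOH ⇌ CH3(CH2)2COO- + H+; let x = [H+] at equilibrium.
x ≈ √(Ka·C₀) = √(1.6 × 10^-5 × 0.28) = 2.12 × 10^-3 M
Fraction ionized = 2.12 × 10^-3 / 0.28 = 0.0076 → 0.8%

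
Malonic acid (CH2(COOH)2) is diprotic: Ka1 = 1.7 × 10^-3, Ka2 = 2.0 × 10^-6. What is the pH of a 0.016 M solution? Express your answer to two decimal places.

Since Ka1 ≫ Ka2, the first ionization dominates [H+].
Ka1 = x²/(0.016 − x) = 1.7 × 10^-3
Solving the quadratic: x = (−Ka1 + √(Ka1² + 4·Ka1·C₀))/2 = 4.43 × 10^-3 M
pH = −log(4.43 × 10^-3) = 2.35

pH = 2.35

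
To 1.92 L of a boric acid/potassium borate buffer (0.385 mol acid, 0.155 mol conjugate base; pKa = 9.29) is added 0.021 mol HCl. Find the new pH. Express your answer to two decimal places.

Added H+ converts B(OH)4- to B(OH)3: B(OH)3 → 0.406 mol, B(OH)4- → 0.134 mol.
pH = pKa + log([A⁻]/[HA]) = 9.29 + log(0.134/0.406) = 9.29 -0.481

pH = 8.81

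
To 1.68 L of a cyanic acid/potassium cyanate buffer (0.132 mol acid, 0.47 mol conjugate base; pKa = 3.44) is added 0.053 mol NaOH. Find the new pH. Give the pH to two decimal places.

After neutralization: n(HOCN) = 0.079 mol, n(OCN-) = 0.523 mol.
pH = pKa + log([A⁻]/[HA]) = 3.44 + log(0.523/0.079) = 3.44 +0.821

pH = 4.26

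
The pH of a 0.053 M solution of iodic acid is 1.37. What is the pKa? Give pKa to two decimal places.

pKa = 0.75

[H+] = 10^(-1.37) = 4.27 × 10^-2 M
At equilibrium [HA] = 0.053 − 4.27 × 10^-2 = 1.03 × 10^-2 M
Ka = [H+][A-]/[HA] = (4.27 × 10^-2)² / 1.03 × 10^-2 = 1.77 × 10^-1
pKa = -log(1.77 × 10^-1) = 0.75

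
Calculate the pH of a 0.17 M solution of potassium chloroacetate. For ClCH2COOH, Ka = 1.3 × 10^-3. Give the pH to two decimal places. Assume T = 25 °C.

pH = 8.06

ClCH2COO- is the conjugate base of the weak acid ClCH2COOH.
Kb = Kw/Ka = 1.0×10^-14 / 1.3 × 10^-3 = 7.69 × 10^-12
From the ICE table, Kb = x²/(0.17 − x) = 7.69 × 10^-12.
Assume x ≪ 0.17: x ≈ √(7.69 × 10^-12 × 0.17) = 1.14 × 10^-6 M
pOH = −log(1.14 × 10^-6) = 5.94; pH = 14.00 − 5.94 = 8.06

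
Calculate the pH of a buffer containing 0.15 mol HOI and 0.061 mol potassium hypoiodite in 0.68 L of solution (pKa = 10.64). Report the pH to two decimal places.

pH = 10.25

Henderson–Hasselbalch: pH = pKa + log([OI-]/[HOI]) = 10.64 + log(0.061/0.15)
pH = 10.64 + (-0.391) = 10.25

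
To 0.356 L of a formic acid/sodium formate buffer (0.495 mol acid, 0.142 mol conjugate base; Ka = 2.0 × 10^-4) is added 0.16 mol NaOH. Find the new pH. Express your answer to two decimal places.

After neutralization: n(HCOOH) = 0.335 mol, n(HCOO-) = 0.302 mol.
pKa = −log(2.0 × 10^-4) = 3.699
Henderson–Hasselbalch with mole ratio 0.302/0.335: pH = 3.699 + (-0.045)

pH = 3.65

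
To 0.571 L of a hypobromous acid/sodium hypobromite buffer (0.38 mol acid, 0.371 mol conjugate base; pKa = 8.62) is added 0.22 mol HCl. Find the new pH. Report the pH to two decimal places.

pH = 8.02

After neutralization: n(HOBr) = 0.6 mol, n(OBr-) = 0.151 mol.
pH = pKa + log([A⁻]/[HA]) = 8.62 + log(0.151/0.6) = 8.62 -0.599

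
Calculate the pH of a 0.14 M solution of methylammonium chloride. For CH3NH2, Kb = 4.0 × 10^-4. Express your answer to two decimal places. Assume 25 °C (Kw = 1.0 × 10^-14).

CH3NH3+ is the conjugate acid of the weak base CH3NH2.
Ka = Kw/Kb = 1.0×10^-14 / 4.0 × 10^-4 = 2.50 × 10^-11
Ka = [H+]²/(0.14 − [H+]) = 2.50 × 10^-11
Neglecting [H+] in the denominator: [H+] = √(2.50 × 10^-11 × 0.14) = 1.87 × 10^-6 M
([H+]/C₀ = 0.0013% < 5%, so the approximation holds.)
pH = −log(1.87 × 10^-6) = 5.73

pH = 5.73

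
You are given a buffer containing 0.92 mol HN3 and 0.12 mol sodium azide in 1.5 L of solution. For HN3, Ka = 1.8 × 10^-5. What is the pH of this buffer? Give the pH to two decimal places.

pKa = −log(1.8 × 10^-5) = 4.745
Henderson–Hasselbalch: pH = pKa + log([N3-]/[HN3]) = 4.745 + log(0.12/0.92)
pH = 4.745 + (-0.885) = 3.86

pH = 3.86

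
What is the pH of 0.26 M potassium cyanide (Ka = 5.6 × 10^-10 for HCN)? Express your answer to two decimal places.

pH = 11.33

CN- is the conjugate base of the weak acid HCN.
Kb = Kw/Ka = 1.0×10^-14 / 5.6 × 10^-10 = 1.79 × 10^-5
From the ICE table, Kb = [OH-]²/(0.26 − [OH-]) = 1.79 × 10^-5.
Neglecting [OH-] in the denominator: [OH-] = √(1.79 × 10^-5 × 0.26) = 2.16 × 10^-3 M
([OH-]/C₀ = 0.83% < 5%, so the approximation holds.)
pOH = 2.67, so pH = 14.00 − pOH = 11.33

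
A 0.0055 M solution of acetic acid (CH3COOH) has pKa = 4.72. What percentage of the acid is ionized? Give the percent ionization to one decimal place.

5.7%

CH3COOH ⇌ CH3COO- + H+; let x = [H+] at equilibrium.
Ka = 10^(−4.72) = 1.91 × 10^-5
Ka = x²/(C₀ − x); solving the quadratic gives x = 3.15 × 10^-4 M.
% ionization = x/C₀ × 100% = 3.15 × 10^-4/0.0055 × 100% = 5.7%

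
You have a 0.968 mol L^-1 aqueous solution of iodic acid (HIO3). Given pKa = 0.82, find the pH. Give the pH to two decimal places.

HIO3 ⇌ IO3- + H+
Ka = 10^(−0.82) = 1.51 × 10^-1
Ka = [H+]²/(0.968 − [H+]) = 1.51 × 10^-1
The 5% rule fails; solving [H+]² + Ka·[H+] − Ka·C₀ = 0 exactly:
[H+] = [−0.151 + √(0.151² + 0.585)]/2 = 3.14 × 10^-1 M
pH = −log(3.14 × 10^-1) = 0.50

pH = 0.50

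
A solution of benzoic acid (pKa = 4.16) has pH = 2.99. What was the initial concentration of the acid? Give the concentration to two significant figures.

C₀ = 1.6 × 10^-2 M

[H+] = 10^(-2.99) = 1.02 × 10^-3 M = x
Ka = 10^(−4.16) = 6.92 × 10^-5
Ka = x²/(C₀ − x) ⇒ C₀ = x + x²/Ka
C₀ = 1.02 × 10^-3 + (1.02 × 10^-3)²/(6.92 × 10^-5) = 1.61 × 10^-2 M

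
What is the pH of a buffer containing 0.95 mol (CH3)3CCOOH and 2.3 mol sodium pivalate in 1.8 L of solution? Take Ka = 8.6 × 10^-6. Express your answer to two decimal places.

pH = 5.45

pKa = −log(8.6 × 10^-6) = 5.066
pH = pKa + log([A⁻]/[HA]) = 5.066 + log(2.3/0.95)
pH = 5.066 + (+0.384) = 5.45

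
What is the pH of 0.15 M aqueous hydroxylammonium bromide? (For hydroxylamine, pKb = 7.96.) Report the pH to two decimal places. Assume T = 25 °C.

NH3OH+ is the conjugate acid of the weak base NH2OH.
Kb = 10^(−7.96) = 1.10 × 10^-8
Ka = Kw/Kb = 1.0×10^-14 / 1.10 × 10^-8 = 9.09 × 10^-7
From the ICE table, Ka = x²/(0.15 − x) = 9.09 × 10^-7.
Since Ka ≪ C₀, x ≈ √(Ka·C₀) = 3.69 × 10^-4 M.
(x/C₀ = 0.25% < 5%, so the approximation holds.)
pH = −log(3.69 × 10^-4) = 3.43

pH = 3.43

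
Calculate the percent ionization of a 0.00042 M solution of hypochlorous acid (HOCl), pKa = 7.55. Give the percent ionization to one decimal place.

0.8%

HOCl ⇌ OCl- + H+; let x = [H+] at equilibrium.
Ka = 10^(−7.55) = 2.82 × 10^-8
x ≈ √(Ka·C₀) = √(2.82 × 10^-8 × 0.00042) = 3.44 × 10^-6 M
% ionization = x/C₀ × 100% = 3.44 × 10^-6/0.00042 × 100% = 0.8%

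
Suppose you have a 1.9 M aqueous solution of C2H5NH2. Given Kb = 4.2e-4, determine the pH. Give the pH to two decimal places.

C2H5NH2 + H2O ⇌ C2H5NH3+ + OH-
Kb = x²/(1.9 − x) = 4.2 × 10^-4
Neglecting x in the denominator: x = √(4.2 × 10^-4 × 1.9) = 2.82 × 10^-2 M
Check: 1.5% ionized — well under 5%, approximation valid.
pOH = −log(2.82 × 10^-2) = 1.55; pH = 14.00 − 1.55 = 12.45

pH = 12.45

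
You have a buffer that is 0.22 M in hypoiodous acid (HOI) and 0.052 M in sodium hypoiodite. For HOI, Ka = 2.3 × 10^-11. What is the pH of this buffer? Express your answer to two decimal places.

pKa = −log(2.3 × 10^-11) = 10.638
pH = pKa + log([A⁻]/[HA]) = 10.638 + log(0.052/0.22)
pH = 10.638 + (-0.626) = 10.01

pH = 10.01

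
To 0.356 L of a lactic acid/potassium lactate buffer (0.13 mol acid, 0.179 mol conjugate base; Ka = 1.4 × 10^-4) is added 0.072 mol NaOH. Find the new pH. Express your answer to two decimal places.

pH = 4.49

After neutralization: n(CH3CH(OH)COOH) = 0.058 mol, n(CH3CH(OH)COO-) = 0.251 mol.
pKa = −log(1.4 × 10^-4) = 3.854
pH = pKa + log(n_CH3CH(OH)COO-/n_CH3CH(OH)COOH) = 3.854 + log(0.251/0.058) = 3.854 + (+0.636)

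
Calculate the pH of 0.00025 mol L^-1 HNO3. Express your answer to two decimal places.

HNO3 is a strong acid and dissociates completely, so [H+] = 0.00025 M.
pH = -log(0.00025) = 3.60

pH = 3.60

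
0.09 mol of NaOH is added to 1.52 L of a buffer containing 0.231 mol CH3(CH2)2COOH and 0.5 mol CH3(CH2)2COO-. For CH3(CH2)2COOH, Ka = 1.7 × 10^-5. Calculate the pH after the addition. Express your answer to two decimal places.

OH- converts CH3(CH2)2COOH to CH3(CH2)2COO-: CH3(CH2)2COOH → 0.141 mol, CH3(CH2)2COO- → 0.59 mol.
pKa = −log(1.7 × 10^-5) = 4.770
Henderson–Hasselbalch with mole ratio 0.59/0.141: pH = 4.770 + (+0.622)

pH = 5.39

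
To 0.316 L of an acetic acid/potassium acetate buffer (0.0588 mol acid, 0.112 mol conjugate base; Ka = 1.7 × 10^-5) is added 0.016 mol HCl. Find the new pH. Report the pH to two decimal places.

Added H+ converts CH3COO- to CH3COOH: CH3COOH → 0.0748 mol, CH3COO- → 0.096 mol.
pKa = −log(1.7 × 10^-5) = 4.770
pH = pKa + log([A⁻]/[HA]) = 4.770 + log(0.096/0.0748) = 4.770 +0.108

pH = 4.88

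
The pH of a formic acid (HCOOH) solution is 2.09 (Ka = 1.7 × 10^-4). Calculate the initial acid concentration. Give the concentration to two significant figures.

[H+] = 10^(-2.09) = 8.13 × 10^-3 M = x
Ka = x²/(C₀ − x) ⇒ C₀ = x + x²/Ka
C₀ = 8.13 × 10^-3 + (8.13 × 10^-3)²/(1.7 × 10^-4) = 3.97 × 10^-1 M

C₀ = 4.0 × 10^-1 M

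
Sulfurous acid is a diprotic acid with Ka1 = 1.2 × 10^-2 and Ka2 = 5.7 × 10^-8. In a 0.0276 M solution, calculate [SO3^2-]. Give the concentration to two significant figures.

First ionization gives [H+] ≈ [HSO3-] = 1.32 × 10^-2 M.
Second step: Ka2 = [H+][SO3^2-]/[HSO3-] ≈ [SO3^2-] (since [H+] ≈ [HSO3-]).
So [SO3^2-] ≈ Ka2.

5.7 × 10^-8 M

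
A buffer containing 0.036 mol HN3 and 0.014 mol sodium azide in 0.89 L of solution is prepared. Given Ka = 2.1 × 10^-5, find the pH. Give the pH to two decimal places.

pKa = −log(2.1 × 10^-5) = 4.678
Using pH = pKa + log([base]/[acid]) with [base]/[acid] = 0.014/0.036:
pH = 4.678 + (-0.410) = 4.27

pH = 4.27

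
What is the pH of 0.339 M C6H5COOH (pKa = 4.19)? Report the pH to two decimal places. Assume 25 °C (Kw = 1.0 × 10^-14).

pH = 2.33

C6H5COOH ⇌ C6H5COO- + H+
Ka = 10^(−4.19) = 6.46 × 10^-5
Ka = x²/(0.339 − x) = 6.46 × 10^-5
Neglecting x in the denominator: x = √(6.46 × 10^-5 × 0.339) = 4.68 × 10^-3 M
pH = −log(4.68 × 10^-3) = 2.33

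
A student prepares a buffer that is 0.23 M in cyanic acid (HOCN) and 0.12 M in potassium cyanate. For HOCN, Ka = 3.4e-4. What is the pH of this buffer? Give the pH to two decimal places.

pH = 3.19

pKa = −log(3.4 × 10^-4) = 3.469
pH = pKa + log([A⁻]/[HA]) = 3.469 + log(0.12/0.23)
pH = 3.469 + (-0.283) = 3.19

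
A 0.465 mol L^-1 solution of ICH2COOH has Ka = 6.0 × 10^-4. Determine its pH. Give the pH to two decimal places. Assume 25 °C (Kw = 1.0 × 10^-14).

ICH2COOH ⇌ ICH2COO- + H+
From the ICE table, Ka = [H+]²/(0.465 − [H+]) = 6.0 × 10^-4.
Neglecting [H+] in the denominator: [H+] = √(6.0 × 10^-4 × 0.465) = 1.67 × 10^-2 M
Check: 3.6% ionized — well under 5%, approximation valid.
pH = −log[H+] = −log(1.67 × 10^-2) = 1.78

pH = 1.78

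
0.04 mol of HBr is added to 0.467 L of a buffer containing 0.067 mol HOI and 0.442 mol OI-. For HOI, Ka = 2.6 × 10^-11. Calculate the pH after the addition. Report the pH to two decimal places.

Added H+ converts OI- to HOI: HOI → 0.107 mol, OI- → 0.402 mol.
pKa = −log(2.6 × 10^-11) = 10.585
pH = pKa + log([A⁻]/[HA]) = 10.585 + log(0.402/0.107) = 10.585 +0.575

pH = 11.16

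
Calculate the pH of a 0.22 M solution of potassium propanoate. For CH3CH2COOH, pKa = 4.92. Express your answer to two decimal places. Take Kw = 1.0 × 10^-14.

pH = 9.13

CH3CH2COO- is the conjugate base of the weak acid CH3CH2COOH.
Ka = 10^(−4.92) = 1.20 × 10^-5
Kb = Kw/Ka = 1.0×10^-14 / 1.20 × 10^-5 = 8.33 × 10^-10
From the ICE table, Kb = x²/(0.22 − x) = 8.33 × 10^-10.
Assume x ≪ 0.22: x ≈ √(8.33 × 10^-10 × 0.22) = 1.35 × 10^-5 M
Check: 0.0062% ionized — well under 5%, approximation valid.
pOH = 4.87, so pH = 14.00 − pOH = 9.13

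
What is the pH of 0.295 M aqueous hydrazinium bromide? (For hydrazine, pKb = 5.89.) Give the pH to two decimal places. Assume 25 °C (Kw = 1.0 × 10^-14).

N2H5+ is the conjugate acid of the weak base N2H4.
Kb = 10^(−5.89) = 1.29 × 10^-6
Ka = Kw/Kb = 1.0×10^-14 / 1.29 × 10^-6 = 7.75 × 10^-9
From the ICE table, Ka = x²/(0.295 − x) = 7.75 × 10^-9.
Assume x ≪ 0.295: x ≈ √(7.75 × 10^-9 × 0.295) = 4.78 × 10^-5 M
Check: 0.016% ionized — well under 5%, approximation valid.
pH = −log(4.78 × 10^-5) = 4.32

pH = 4.32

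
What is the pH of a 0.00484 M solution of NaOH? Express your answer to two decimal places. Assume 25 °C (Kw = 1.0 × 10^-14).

NaOH is a strong base; [OH-] = 0.00484 M.
pOH = -log(0.00484) = 2.32
pH = 14.00 - 2.32 = 11.68

pH = 11.68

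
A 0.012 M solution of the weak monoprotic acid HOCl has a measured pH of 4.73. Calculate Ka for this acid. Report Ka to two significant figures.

[H+] = 10^(-4.73) = 1.86 × 10^-5 M
At equilibrium [HA] = 0.012 − 1.86 × 10^-5 = 1.20 × 10^-2 M
Ka = [H+][A-]/[HA] = (1.86 × 10^-5)² / 1.20 × 10^-2 = 2.9 × 10^-8

Ka = 2.9 × 10^-8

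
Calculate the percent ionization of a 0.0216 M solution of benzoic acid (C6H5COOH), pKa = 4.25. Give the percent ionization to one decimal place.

C6H5COOH ⇌ C6H5COO- + H+; let x = [H+] at equilibrium.
Ka = 10^(−4.25) = 5.62 × 10^-5
Solve x² + 5.62e-05x − 1.21e-06 = 0 → x = 1.07 × 10^-3 M
Fraction ionized = 1.07 × 10^-3 / 0.0216 = 0.0495 → 5.0%

5.0%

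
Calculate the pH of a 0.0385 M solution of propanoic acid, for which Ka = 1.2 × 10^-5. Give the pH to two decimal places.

pH = 3.17

CH3CH2COOH ⇌ CH3CH2COO- + H+
Ka = x²/(0.0385 − x) = 1.2 × 10^-5
Neglecting x in the denominator: x = √(1.2 × 10^-5 × 0.0385) = 6.80 × 10^-4 M
Check: 1.8% ionized — well under 5%, approximation valid.
pH = −log[H+] = −log(6.80 × 10^-4) = 3.17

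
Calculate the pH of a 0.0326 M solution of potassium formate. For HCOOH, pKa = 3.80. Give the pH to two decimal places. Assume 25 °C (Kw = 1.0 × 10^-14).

pH = 8.16

HCOO- is the conjugate base of the weak acid HCOOH.
Ka = 10^(−3.80) = 1.58 × 10^-4
Kb = Kw/Ka = 1.0×10^-14 / 1.58 × 10^-4 = 6.33 × 10^-11
Kb = [OH-]²/(0.0326 − [OH-]) = 6.33 × 10^-11
Assume [OH-] ≪ 0.0326: [OH-] ≈ √(6.33 × 10^-11 × 0.0326) = 1.44 × 10^-6 M
([OH-]/C₀ = 0.0044% < 5%, so the approximation holds.)
pOH = 5.84, so pH = 14.00 − pOH = 8.16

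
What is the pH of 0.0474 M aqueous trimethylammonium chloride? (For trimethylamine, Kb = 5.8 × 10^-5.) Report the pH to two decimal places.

(CH3)3NH+ is the conjugate acid of the weak base (CH3)3N.
Ka = Kw/Kb = 1.0×10^-14 / 5.8 × 10^-5 = 1.72 × 10^-10
From the ICE table, Ka = x²/(0.0474 − x) = 1.72 × 10^-10.
Assume x ≪ 0.0474: x ≈ √(1.72 × 10^-10 × 0.0474) = 2.86 × 10^-6 M
pH = −log[H+] = −log(2.86 × 10^-6) = 5.54

pH = 5.54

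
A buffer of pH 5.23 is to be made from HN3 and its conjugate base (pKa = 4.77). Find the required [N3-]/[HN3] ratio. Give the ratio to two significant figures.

ratio = 2.9

pH = pKa + log(r) ⇒ log(r) = 5.23 − 4.77 = +0.46
r = [N3-]/[HN3] = 10^(+0.46) = 2.88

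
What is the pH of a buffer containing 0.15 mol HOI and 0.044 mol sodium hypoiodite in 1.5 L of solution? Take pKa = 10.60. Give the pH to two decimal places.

pH = 10.07

Using pH = pKa + log([base]/[acid]) with [base]/[acid] = 0.044/0.15:
pH = 10.60 + (-0.533) = 10.07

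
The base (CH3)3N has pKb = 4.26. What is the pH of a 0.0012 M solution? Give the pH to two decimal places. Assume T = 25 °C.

(CH3)3N + H2O ⇌ (CH3)3NH+ + OH-
Kb = 10^(−4.26) = 5.50 × 10^-5
Kb = [OH-]²/(0.0012 − [OH-]) = 5.50 × 10^-5
The 5% rule fails; solving [OH-]² + Kb·[OH-] − Kb·C₀ = 0 exactly:
[OH-] = [−5.5e-05 + √(5.5e-05² + 2.64e-07)]/2 = 2.31 × 10^-4 M
pOH = 3.64, so pH = 14.00 − pOH = 10.36

pH = 10.36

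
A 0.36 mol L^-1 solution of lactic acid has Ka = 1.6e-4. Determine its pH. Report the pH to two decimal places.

pH = 2.12

CH3CH(OH)COOH ⇌ CH3CH(OH)COO- + H+
Let x = [H+] at equilibrium. Ka = x²/(0.36 − x).
Assume x ≪ 0.36: x ≈ √(1.6 × 10^-4 × 0.36) = 7.59 × 10^-3 M
Check: 2.1% ionized — well under 5%, approximation valid.
pH = −log(7.59 × 10^-3) = 2.12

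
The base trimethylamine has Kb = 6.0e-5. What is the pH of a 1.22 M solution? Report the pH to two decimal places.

pH = 11.93

(CH3)3N + H2O ⇌ (CH3)3NH+ + OH-
Kb = x²/(1.22 − x) = 6.0 × 10^-5
Assume x ≪ 1.22: x ≈ √(6.0 × 10^-5 × 1.22) = 8.56 × 10^-3 M
Check: 0.7% ionized — well under 5%, approximation valid.
pOH = 2.07, so pH = 14.00 − pOH = 11.93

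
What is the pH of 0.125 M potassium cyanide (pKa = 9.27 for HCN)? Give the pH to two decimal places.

CN- is the conjugate base of the weak acid HCN.
Ka = 10^(−9.27) = 5.37 × 10^-10
Kb = Kw/Ka = 1.0×10^-14 / 5.37 × 10^-10 = 1.86 × 10^-5
Let x = [OH-] at equilibrium. Kb = x²/(0.125 − x).
Assume x ≪ 0.125: x ≈ √(1.86 × 10^-5 × 0.125) = 1.52 × 10^-3 M
(x/C₀ = 1.2% < 5%, so the approximation holds.)
pOH = 2.82, so pH = 14.00 − pOH = 11.18

pH = 11.18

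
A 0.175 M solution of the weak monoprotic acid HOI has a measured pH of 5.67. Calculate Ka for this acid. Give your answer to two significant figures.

Ka = 2.6 × 10^-11

[H+] = 10^(-5.67) = 2.14 × 10^-6 M
At equilibrium [HA] = 0.175 − 2.14 × 10^-6 = 1.75 × 10^-1 M
Ka = [H+][A-]/[HA] = (2.14 × 10^-6)² / 1.75 × 10^-1 = 2.6 × 10^-11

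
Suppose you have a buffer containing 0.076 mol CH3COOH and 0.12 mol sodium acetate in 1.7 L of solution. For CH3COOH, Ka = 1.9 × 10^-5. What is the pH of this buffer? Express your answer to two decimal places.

pKa = −log(1.9 × 10^-5) = 4.721
pH = pKa + log([A⁻]/[HA]) = 4.721 + log(0.12/0.076)
pH = 4.721 + (+0.198) = 4.92

pH = 4.92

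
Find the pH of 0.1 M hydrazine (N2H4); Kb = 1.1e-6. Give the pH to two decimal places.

pH = 10.52

N2H4 + H2O ⇌ N2H5+ + OH-
Kb = [OH-]²/(0.1 − [OH-]) = 1.1 × 10^-6
Neglecting [OH-] in the denominator: [OH-] = √(1.1 × 10^-6 × 0.1) = 3.32 × 10^-4 M
pOH = −log(3.32 × 10^-4) = 3.48; pH = 14.00 − 3.48 = 10.52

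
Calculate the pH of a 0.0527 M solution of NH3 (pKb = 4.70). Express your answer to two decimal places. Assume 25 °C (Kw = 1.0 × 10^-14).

pH = 11.01

NH3 + H2O ⇌ NH4+ + OH-
Kb = 10^(−4.70) = 2.00 × 10^-5
Let x = [OH-] at equilibrium. Kb = x²/(0.0527 − x).
Neglecting x in the denominator: x = √(2.00 × 10^-5 × 0.0527) = 1.03 × 10^-3 M
Check: 1.9% ionized — well under 5%, approximation valid.
pOH = −log(1.03 × 10^-3) = 2.99; pH = 14.00 − 2.99 = 11.01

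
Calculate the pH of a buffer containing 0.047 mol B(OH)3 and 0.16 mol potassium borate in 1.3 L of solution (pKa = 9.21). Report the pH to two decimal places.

Using pH = pKa + log([base]/[acid]) with [base]/[acid] = 0.16/0.047:
pH = 9.21 + (+0.532) = 9.74

pH = 9.74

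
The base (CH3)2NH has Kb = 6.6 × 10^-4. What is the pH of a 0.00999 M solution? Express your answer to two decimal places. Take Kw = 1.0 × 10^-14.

pH = 11.35

(CH3)2NH + H2O ⇌ (CH3)2NH2+ + OH-
Let x = [OH-] at equilibrium. Kb = x²/(0.00999 − x).
The 5% rule fails; solving x² + Kb·x − Kb·C₀ = 0 exactly:
x = (−Kb + √(Kb² + 4·Kb·C₀))/2 = 2.26 × 10^-3 M
pOH = −log(2.26 × 10^-3) = 2.65; pH = 14.00 − 2.65 = 11.35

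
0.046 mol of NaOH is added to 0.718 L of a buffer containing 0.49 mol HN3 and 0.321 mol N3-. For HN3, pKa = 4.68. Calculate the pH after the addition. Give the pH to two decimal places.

pH = 4.60

OH- converts HN3 to N3-: HN3 → 0.444 mol, N3- → 0.367 mol.
Henderson–Hasselbalch with mole ratio 0.367/0.444: pH = 4.68 + (-0.083)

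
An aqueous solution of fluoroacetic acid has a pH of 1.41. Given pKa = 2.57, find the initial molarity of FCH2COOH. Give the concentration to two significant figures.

[H+] = 10^(-1.41) = 3.89 × 10^-2 M = x
Ka = 10^(−2.57) = 2.69 × 10^-3
Ka = x²/(C₀ − x) ⇒ C₀ = x + x²/Ka
C₀ = 3.89 × 10^-2 + (3.89 × 10^-2)²/(2.69 × 10^-3) = 6.01 × 10^-1 M

C₀ = 6.0 × 10^-1 M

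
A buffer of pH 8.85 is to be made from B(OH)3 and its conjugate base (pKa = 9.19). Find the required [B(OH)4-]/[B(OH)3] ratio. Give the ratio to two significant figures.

ratio = 0.46

pH = pKa + log(r) ⇒ log(r) = 8.85 − 9.19 = -0.34
r = [B(OH)4-]/[B(OH)3] = 10^(-0.34) = 0.457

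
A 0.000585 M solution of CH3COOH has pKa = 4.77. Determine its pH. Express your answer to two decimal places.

CH3COOH ⇌ CH3COO- + H+
Ka = 10^(−4.77) = 1.70 × 10^-5
Let x = [H+] at equilibrium. Ka = x²/(0.000585 − x).
x is not negligible relative to C₀; solve x² + 1.7e-05·x − 9.95e-09 = 0.
x = [−1.7e-05 + √(1.7e-05² + 3.98e-08)]/2 = 9.16 × 10^-5 M
pH = −log(9.16 × 10^-5) = 4.04

pH = 4.04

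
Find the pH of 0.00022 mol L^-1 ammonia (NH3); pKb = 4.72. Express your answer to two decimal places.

pH = 9.75

NH3 + H2O ⇌ NH4+ + OH-
Kb = 10^(−4.72) = 1.91 × 10^-5
Kb = x²/(0.00022 − x) = 1.91 × 10^-5
x is not negligible relative to C₀; solve x² + 1.91e-05·x − 4.2e-09 = 0.
x = [−1.91e-05 + √(1.91e-05² + 1.68e-08)]/2 = 5.60 × 10^-5 M
pOH = 4.25, so pH = 14.00 − pOH = 9.75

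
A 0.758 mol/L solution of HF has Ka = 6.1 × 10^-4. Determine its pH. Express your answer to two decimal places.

pH = 1.67

HF ⇌ F- + H+
From the ICE table, Ka = [H+]²/(0.758 − [H+]) = 6.1 × 10^-4.
Since Ka ≪ C₀, [H+] ≈ √(Ka·C₀) = 2.15 × 10^-2 M.
pH = −log[H+] = −log(2.15 × 10^-2) = 1.67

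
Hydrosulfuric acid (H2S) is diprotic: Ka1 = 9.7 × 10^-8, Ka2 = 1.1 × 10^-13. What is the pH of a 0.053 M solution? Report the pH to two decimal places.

Since Ka1 ≫ Ka2, the first ionization dominates [H+].
Ka1 = x²/(0.053 − x) = 9.7 × 10^-8
x ≈ √(9.7 × 10^-8 × 0.053) = 7.17 × 10^-5 M
pH = −log(7.17 × 10^-5) = 4.14

pH = 4.14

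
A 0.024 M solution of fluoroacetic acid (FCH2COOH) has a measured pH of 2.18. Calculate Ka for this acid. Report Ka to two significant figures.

Ka = 2.5 × 10^-3

[H+] = 10^(-2.18) = 6.61 × 10^-3 M
At equilibrium [HA] = 0.024 − 6.61 × 10^-3 = 1.74 × 10^-2 M
Ka = [H+][A-]/[HA] = (6.61 × 10^-3)² / 1.74 × 10^-2 = 2.5 × 10^-3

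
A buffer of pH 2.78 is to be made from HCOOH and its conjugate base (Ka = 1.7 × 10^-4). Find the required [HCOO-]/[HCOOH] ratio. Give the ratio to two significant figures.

pKa = -log(1.7 × 10^-4) = 3.770
pH = pKa + log(r) ⇒ log(r) = 2.78 − 3.770 = -0.990
r = [HCOO-]/[HCOOH] = 10^(-0.990) = 0.102

ratio = 0.10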